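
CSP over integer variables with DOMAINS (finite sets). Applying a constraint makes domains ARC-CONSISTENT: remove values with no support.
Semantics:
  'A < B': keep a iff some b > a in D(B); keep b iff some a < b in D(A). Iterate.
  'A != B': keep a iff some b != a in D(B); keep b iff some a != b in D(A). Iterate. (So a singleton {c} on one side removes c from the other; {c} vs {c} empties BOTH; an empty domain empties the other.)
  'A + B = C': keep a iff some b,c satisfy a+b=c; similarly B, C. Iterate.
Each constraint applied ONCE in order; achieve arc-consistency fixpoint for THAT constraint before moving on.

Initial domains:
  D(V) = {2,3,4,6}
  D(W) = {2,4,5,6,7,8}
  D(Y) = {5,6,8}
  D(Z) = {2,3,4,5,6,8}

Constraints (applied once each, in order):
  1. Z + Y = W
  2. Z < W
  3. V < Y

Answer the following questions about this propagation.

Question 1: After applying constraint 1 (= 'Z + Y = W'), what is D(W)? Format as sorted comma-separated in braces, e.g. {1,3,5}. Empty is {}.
Constraint 1 (Z + Y = W) on D(Z)={2,3,4,5,6,8} D(Y)={5,6,8} D(W)={2,4,5,6,7,8}: Z {2,3,4,5,6,8}->{2,3}; Y {5,6,8}->{5,6}; W {2,4,5,6,7,8}->{7,8}
So after constraint 1: D(W) = {7,8}

Answer: {7,8}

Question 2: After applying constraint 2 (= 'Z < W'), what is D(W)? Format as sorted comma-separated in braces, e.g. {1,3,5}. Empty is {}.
Answer: {7,8}

Derivation:
Constraint 1 (Z + Y = W) on D(Z)={2,3,4,5,6,8} D(Y)={5,6,8} D(W)={2,4,5,6,7,8}: Z {2,3,4,5,6,8}->{2,3}; Y {5,6,8}->{5,6}; W {2,4,5,6,7,8}->{7,8}
Constraint 2 (Z < W) on D(Z)={2,3} D(W)={7,8}: no change
So after constraint 2: D(W) = {7,8}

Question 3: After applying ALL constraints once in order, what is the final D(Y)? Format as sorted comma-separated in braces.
Answer: {5,6}

Derivation:
Constraint 1 (Z + Y = W) on D(Z)={2,3,4,5,6,8} D(Y)={5,6,8} D(W)={2,4,5,6,7,8}: Z {2,3,4,5,6,8}->{2,3}; Y {5,6,8}->{5,6}; W {2,4,5,6,7,8}->{7,8}
Constraint 2 (Z < W) on D(Z)={2,3} D(W)={7,8}: no change
Constraint 3 (V < Y) on D(V)={2,3,4,6} D(Y)={5,6}: V {2,3,4,6}->{2,3,4}
So after all 3 constraints: D(Y) = {5,6}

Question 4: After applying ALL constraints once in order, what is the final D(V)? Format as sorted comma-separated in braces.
Answer: {2,3,4}

Derivation:
Constraint 1 (Z + Y = W) on D(Z)={2,3,4,5,6,8} D(Y)={5,6,8} D(W)={2,4,5,6,7,8}: Z {2,3,4,5,6,8}->{2,3}; Y {5,6,8}->{5,6}; W {2,4,5,6,7,8}->{7,8}
Constraint 2 (Z < W) on D(Z)={2,3} D(W)={7,8}: no change
Constraint 3 (V < Y) on D(V)={2,3,4,6} D(Y)={5,6}: V {2,3,4,6}->{2,3,4}
So after all 3 constraints: D(V) = {2,3,4}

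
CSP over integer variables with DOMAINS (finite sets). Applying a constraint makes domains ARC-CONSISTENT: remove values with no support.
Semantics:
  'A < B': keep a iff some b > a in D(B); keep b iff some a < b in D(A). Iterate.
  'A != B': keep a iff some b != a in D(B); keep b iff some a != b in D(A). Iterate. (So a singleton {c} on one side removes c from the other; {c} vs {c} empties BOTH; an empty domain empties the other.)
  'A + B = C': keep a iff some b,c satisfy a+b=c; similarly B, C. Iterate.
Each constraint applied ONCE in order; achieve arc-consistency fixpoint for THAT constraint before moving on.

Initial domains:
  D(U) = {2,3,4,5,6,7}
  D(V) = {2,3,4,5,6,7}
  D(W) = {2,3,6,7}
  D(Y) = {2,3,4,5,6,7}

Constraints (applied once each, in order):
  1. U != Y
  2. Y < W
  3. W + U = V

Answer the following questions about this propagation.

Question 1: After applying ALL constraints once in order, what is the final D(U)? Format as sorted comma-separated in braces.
Constraint 1 (U != Y) on D(U)={2,3,4,5,6,7} D(Y)={2,3,4,5,6,7}: no change
Constraint 2 (Y < W) on D(Y)={2,3,4,5,6,7} D(W)={2,3,6,7}: Y {2,3,4,5,6,7}->{2,3,4,5,6}; W {2,3,6,7}->{3,6,7}
Constraint 3 (W + U = V) on D(W)={3,6,7} D(U)={2,3,4,5,6,7} D(V)={2,3,4,5,6,7}: W {3,6,7}->{3}; U {2,3,4,5,6,7}->{2,3,4}; V {2,3,4,5,6,7}->{5,6,7}
So after all 3 constraints: D(U) = {2,3,4}

Answer: {2,3,4}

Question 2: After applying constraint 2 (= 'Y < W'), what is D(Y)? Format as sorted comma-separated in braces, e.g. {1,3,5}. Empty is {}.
Constraint 1 (U != Y) on D(U)={2,3,4,5,6,7} D(Y)={2,3,4,5,6,7}: no change
Constraint 2 (Y < W) on D(Y)={2,3,4,5,6,7} D(W)={2,3,6,7}: Y {2,3,4,5,6,7}->{2,3,4,5,6}; W {2,3,6,7}->{3,6,7}
So after constraint 2: D(Y) = {2,3,4,5,6}

Answer: {2,3,4,5,6}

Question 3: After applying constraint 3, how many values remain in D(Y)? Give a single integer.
Constraint 1 (U != Y) on D(U)={2,3,4,5,6,7} D(Y)={2,3,4,5,6,7}: no change
Constraint 2 (Y < W) on D(Y)={2,3,4,5,6,7} D(W)={2,3,6,7}: Y {2,3,4,5,6,7}->{2,3,4,5,6}; W {2,3,6,7}->{3,6,7}
Constraint 3 (W + U = V) on D(W)={3,6,7} D(U)={2,3,4,5,6,7} D(V)={2,3,4,5,6,7}: W {3,6,7}->{3}; U {2,3,4,5,6,7}->{2,3,4}; V {2,3,4,5,6,7}->{5,6,7}
So after constraint 3: D(Y)={2,3,4,5,6}, size = 5

Answer: 5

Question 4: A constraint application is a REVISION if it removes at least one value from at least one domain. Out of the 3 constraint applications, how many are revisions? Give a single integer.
Answer: 2

Derivation:
Constraint 1 (U != Y) on D(U)={2,3,4,5,6,7} D(Y)={2,3,4,5,6,7}: no change => not a revision
Constraint 2 (Y < W) on D(Y)={2,3,4,5,6,7} D(W)={2,3,6,7}: Y {2,3,4,5,6,7}->{2,3,4,5,6}; W {2,3,6,7}->{3,6,7} => REVISION
Constraint 3 (W + U = V) on D(W)={3,6,7} D(U)={2,3,4,5,6,7} D(V)={2,3,4,5,6,7}: W {3,6,7}->{3}; U {2,3,4,5,6,7}->{2,3,4}; V {2,3,4,5,6,7}->{5,6,7} => REVISION
Total revisions = 2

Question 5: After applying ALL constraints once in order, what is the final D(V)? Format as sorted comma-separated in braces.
Constraint 1 (U != Y) on D(U)={2,3,4,5,6,7} D(Y)={2,3,4,5,6,7}: no change
Constraint 2 (Y < W) on D(Y)={2,3,4,5,6,7} D(W)={2,3,6,7}: Y {2,3,4,5,6,7}->{2,3,4,5,6}; W {2,3,6,7}->{3,6,7}
Constraint 3 (W + U = V) on D(W)={3,6,7} D(U)={2,3,4,5,6,7} D(V)={2,3,4,5,6,7}: W {3,6,7}->{3}; U {2,3,4,5,6,7}->{2,3,4}; V {2,3,4,5,6,7}->{5,6,7}
So after all 3 constraints: D(V) = {5,6,7}

Answer: {5,6,7}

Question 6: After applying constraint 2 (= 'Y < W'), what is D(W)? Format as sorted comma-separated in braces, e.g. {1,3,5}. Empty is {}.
Answer: {3,6,7}

Derivation:
Constraint 1 (U != Y) on D(U)={2,3,4,5,6,7} D(Y)={2,3,4,5,6,7}: no change
Constraint 2 (Y < W) on D(Y)={2,3,4,5,6,7} D(W)={2,3,6,7}: Y {2,3,4,5,6,7}->{2,3,4,5,6}; W {2,3,6,7}->{3,6,7}
So after constraint 2: D(W) = {3,6,7}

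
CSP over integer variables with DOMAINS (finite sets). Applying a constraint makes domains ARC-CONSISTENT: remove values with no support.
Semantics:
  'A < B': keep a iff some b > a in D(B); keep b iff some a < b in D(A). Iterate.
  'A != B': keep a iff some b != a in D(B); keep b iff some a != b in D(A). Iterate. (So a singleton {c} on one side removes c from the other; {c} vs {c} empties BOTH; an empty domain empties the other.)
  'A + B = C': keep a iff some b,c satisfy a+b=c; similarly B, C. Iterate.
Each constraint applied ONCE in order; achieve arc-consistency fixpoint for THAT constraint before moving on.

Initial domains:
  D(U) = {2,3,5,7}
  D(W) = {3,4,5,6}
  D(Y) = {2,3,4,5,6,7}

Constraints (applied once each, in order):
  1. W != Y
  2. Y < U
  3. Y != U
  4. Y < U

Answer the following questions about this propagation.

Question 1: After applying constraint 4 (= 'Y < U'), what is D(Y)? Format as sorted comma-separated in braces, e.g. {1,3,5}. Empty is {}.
Constraint 1 (W != Y) on D(W)={3,4,5,6} D(Y)={2,3,4,5,6,7}: no change
Constraint 2 (Y < U) on D(Y)={2,3,4,5,6,7} D(U)={2,3,5,7}: Y {2,3,4,5,6,7}->{2,3,4,5,6}; U {2,3,5,7}->{3,5,7}
Constraint 3 (Y != U) on D(Y)={2,3,4,5,6} D(U)={3,5,7}: no change
Constraint 4 (Y < U) on D(Y)={2,3,4,5,6} D(U)={3,5,7}: no change
So after constraint 4: D(Y) = {2,3,4,5,6}

Answer: {2,3,4,5,6}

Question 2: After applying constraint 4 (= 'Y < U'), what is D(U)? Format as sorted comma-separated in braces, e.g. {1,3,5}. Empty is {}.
Constraint 1 (W != Y) on D(W)={3,4,5,6} D(Y)={2,3,4,5,6,7}: no change
Constraint 2 (Y < U) on D(Y)={2,3,4,5,6,7} D(U)={2,3,5,7}: Y {2,3,4,5,6,7}->{2,3,4,5,6}; U {2,3,5,7}->{3,5,7}
Constraint 3 (Y != U) on D(Y)={2,3,4,5,6} D(U)={3,5,7}: no change
Constraint 4 (Y < U) on D(Y)={2,3,4,5,6} D(U)={3,5,7}: no change
So after constraint 4: D(U) = {3,5,7}

Answer: {3,5,7}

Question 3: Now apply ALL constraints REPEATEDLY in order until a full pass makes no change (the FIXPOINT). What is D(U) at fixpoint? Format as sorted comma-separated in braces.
pass 0 (initial): D(U)={2,3,5,7}
pass 1: U {2,3,5,7}->{3,5,7}; Y {2,3,4,5,6,7}->{2,3,4,5,6}
pass 2: no change
Fixpoint after 2 passes: D(U) = {3,5,7}

Answer: {3,5,7}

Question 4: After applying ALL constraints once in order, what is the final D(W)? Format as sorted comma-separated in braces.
Answer: {3,4,5,6}

Derivation:
Constraint 1 (W != Y) on D(W)={3,4,5,6} D(Y)={2,3,4,5,6,7}: no change
Constraint 2 (Y < U) on D(Y)={2,3,4,5,6,7} D(U)={2,3,5,7}: Y {2,3,4,5,6,7}->{2,3,4,5,6}; U {2,3,5,7}->{3,5,7}
Constraint 3 (Y != U) on D(Y)={2,3,4,5,6} D(U)={3,5,7}: no change
Constraint 4 (Y < U) on D(Y)={2,3,4,5,6} D(U)={3,5,7}: no change
So after all 4 constraints: D(W) = {3,4,5,6}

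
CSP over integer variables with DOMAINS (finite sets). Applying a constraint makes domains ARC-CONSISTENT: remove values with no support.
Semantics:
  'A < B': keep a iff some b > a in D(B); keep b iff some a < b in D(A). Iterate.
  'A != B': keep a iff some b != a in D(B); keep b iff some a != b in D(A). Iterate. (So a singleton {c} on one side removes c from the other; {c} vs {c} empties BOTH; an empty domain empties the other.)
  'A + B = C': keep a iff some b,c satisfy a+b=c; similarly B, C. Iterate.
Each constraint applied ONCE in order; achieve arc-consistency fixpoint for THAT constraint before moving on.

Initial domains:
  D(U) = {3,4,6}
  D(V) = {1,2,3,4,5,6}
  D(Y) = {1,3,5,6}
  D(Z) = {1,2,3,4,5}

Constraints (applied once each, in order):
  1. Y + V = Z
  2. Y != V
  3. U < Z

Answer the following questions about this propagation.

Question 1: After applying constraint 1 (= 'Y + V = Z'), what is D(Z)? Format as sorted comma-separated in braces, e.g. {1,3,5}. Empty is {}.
Answer: {2,3,4,5}

Derivation:
Constraint 1 (Y + V = Z) on D(Y)={1,3,5,6} D(V)={1,2,3,4,5,6} D(Z)={1,2,3,4,5}: Y {1,3,5,6}->{1,3}; V {1,2,3,4,5,6}->{1,2,3,4}; Z {1,2,3,4,5}->{2,3,4,5}
So after constraint 1: D(Z) = {2,3,4,5}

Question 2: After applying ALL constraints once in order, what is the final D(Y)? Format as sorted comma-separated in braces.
Answer: {1,3}

Derivation:
Constraint 1 (Y + V = Z) on D(Y)={1,3,5,6} D(V)={1,2,3,4,5,6} D(Z)={1,2,3,4,5}: Y {1,3,5,6}->{1,3}; V {1,2,3,4,5,6}->{1,2,3,4}; Z {1,2,3,4,5}->{2,3,4,5}
Constraint 2 (Y != V) on D(Y)={1,3} D(V)={1,2,3,4}: no change
Constraint 3 (U < Z) on D(U)={3,4,6} D(Z)={2,3,4,5}: U {3,4,6}->{3,4}; Z {2,3,4,5}->{4,5}
So after all 3 constraints: D(Y) = {1,3}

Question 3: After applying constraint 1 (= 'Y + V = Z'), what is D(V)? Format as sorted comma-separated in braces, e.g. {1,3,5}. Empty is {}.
Constraint 1 (Y + V = Z) on D(Y)={1,3,5,6} D(V)={1,2,3,4,5,6} D(Z)={1,2,3,4,5}: Y {1,3,5,6}->{1,3}; V {1,2,3,4,5,6}->{1,2,3,4}; Z {1,2,3,4,5}->{2,3,4,5}
So after constraint 1: D(V) = {1,2,3,4}

Answer: {1,2,3,4}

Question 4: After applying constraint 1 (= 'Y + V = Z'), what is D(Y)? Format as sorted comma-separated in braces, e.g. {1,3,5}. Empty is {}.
Constraint 1 (Y + V = Z) on D(Y)={1,3,5,6} D(V)={1,2,3,4,5,6} D(Z)={1,2,3,4,5}: Y {1,3,5,6}->{1,3}; V {1,2,3,4,5,6}->{1,2,3,4}; Z {1,2,3,4,5}->{2,3,4,5}
So after constraint 1: D(Y) = {1,3}

Answer: {1,3}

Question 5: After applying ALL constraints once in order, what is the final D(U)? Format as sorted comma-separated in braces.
Answer: {3,4}

Derivation:
Constraint 1 (Y + V = Z) on D(Y)={1,3,5,6} D(V)={1,2,3,4,5,6} D(Z)={1,2,3,4,5}: Y {1,3,5,6}->{1,3}; V {1,2,3,4,5,6}->{1,2,3,4}; Z {1,2,3,4,5}->{2,3,4,5}
Constraint 2 (Y != V) on D(Y)={1,3} D(V)={1,2,3,4}: no change
Constraint 3 (U < Z) on D(U)={3,4,6} D(Z)={2,3,4,5}: U {3,4,6}->{3,4}; Z {2,3,4,5}->{4,5}
So after all 3 constraints: D(U) = {3,4}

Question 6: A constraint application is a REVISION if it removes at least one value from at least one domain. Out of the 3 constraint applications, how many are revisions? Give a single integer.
Constraint 1 (Y + V = Z) on D(Y)={1,3,5,6} D(V)={1,2,3,4,5,6} D(Z)={1,2,3,4,5}: Y {1,3,5,6}->{1,3}; V {1,2,3,4,5,6}->{1,2,3,4}; Z {1,2,3,4,5}->{2,3,4,5} => REVISION
Constraint 2 (Y != V) on D(Y)={1,3} D(V)={1,2,3,4}: no change => not a revision
Constraint 3 (U < Z) on D(U)={3,4,6} D(Z)={2,3,4,5}: U {3,4,6}->{3,4}; Z {2,3,4,5}->{4,5} => REVISION
Total revisions = 2

Answer: 2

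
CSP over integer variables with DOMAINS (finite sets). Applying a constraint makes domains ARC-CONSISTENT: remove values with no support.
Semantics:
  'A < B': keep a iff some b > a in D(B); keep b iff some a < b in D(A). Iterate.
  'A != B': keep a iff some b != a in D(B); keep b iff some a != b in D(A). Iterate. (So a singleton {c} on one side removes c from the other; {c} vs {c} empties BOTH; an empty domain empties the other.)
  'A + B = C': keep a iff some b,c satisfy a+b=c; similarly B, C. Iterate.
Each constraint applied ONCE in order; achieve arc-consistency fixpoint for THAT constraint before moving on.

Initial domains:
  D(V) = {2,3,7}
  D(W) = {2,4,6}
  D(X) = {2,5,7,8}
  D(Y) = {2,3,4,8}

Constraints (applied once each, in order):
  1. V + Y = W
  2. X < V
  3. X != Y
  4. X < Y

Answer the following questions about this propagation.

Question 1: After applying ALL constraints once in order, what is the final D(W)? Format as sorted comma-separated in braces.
Constraint 1 (V + Y = W) on D(V)={2,3,7} D(Y)={2,3,4,8} D(W)={2,4,6}: V {2,3,7}->{2,3}; Y {2,3,4,8}->{2,3,4}; W {2,4,6}->{4,6}
Constraint 2 (X < V) on D(X)={2,5,7,8} D(V)={2,3}: X {2,5,7,8}->{2}; V {2,3}->{3}
Constraint 3 (X != Y) on D(X)={2} D(Y)={2,3,4}: Y {2,3,4}->{3,4}
Constraint 4 (X < Y) on D(X)={2} D(Y)={3,4}: no change
So after all 4 constraints: D(W) = {4,6}

Answer: {4,6}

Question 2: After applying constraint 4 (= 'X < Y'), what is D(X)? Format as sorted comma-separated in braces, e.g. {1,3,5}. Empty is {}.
Answer: {2}

Derivation:
Constraint 1 (V + Y = W) on D(V)={2,3,7} D(Y)={2,3,4,8} D(W)={2,4,6}: V {2,3,7}->{2,3}; Y {2,3,4,8}->{2,3,4}; W {2,4,6}->{4,6}
Constraint 2 (X < V) on D(X)={2,5,7,8} D(V)={2,3}: X {2,5,7,8}->{2}; V {2,3}->{3}
Constraint 3 (X != Y) on D(X)={2} D(Y)={2,3,4}: Y {2,3,4}->{3,4}
Constraint 4 (X < Y) on D(X)={2} D(Y)={3,4}: no change
So after constraint 4: D(X) = {2}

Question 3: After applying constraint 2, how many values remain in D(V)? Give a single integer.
Constraint 1 (V + Y = W) on D(V)={2,3,7} D(Y)={2,3,4,8} D(W)={2,4,6}: V {2,3,7}->{2,3}; Y {2,3,4,8}->{2,3,4}; W {2,4,6}->{4,6}
Constraint 2 (X < V) on D(X)={2,5,7,8} D(V)={2,3}: X {2,5,7,8}->{2}; V {2,3}->{3}
So after constraint 2: D(V)={3}, size = 1

Answer: 1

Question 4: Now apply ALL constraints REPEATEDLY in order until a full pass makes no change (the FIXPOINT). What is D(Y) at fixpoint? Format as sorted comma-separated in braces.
pass 0 (initial): D(Y)={2,3,4,8}
pass 1: V {2,3,7}->{3}; W {2,4,6}->{4,6}; X {2,5,7,8}->{2}; Y {2,3,4,8}->{3,4}
pass 2: W {4,6}->{6}; Y {3,4}->{3}
pass 3: no change
Fixpoint after 3 passes: D(Y) = {3}

Answer: {3}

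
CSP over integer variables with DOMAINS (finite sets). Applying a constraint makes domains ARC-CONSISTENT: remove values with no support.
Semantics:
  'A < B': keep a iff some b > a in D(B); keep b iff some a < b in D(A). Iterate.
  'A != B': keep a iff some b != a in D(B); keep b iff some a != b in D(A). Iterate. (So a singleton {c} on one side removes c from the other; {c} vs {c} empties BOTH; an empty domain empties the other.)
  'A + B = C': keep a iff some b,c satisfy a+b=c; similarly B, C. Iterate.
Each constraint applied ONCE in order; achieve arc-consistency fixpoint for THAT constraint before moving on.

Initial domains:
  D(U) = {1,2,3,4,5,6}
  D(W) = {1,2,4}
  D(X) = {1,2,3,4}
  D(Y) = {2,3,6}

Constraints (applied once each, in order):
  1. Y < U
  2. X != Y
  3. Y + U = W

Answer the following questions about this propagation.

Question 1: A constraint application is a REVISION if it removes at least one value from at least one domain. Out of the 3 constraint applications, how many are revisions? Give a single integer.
Constraint 1 (Y < U) on D(Y)={2,3,6} D(U)={1,2,3,4,5,6}: Y {2,3,6}->{2,3}; U {1,2,3,4,5,6}->{3,4,5,6} => REVISION
Constraint 2 (X != Y) on D(X)={1,2,3,4} D(Y)={2,3}: no change => not a revision
Constraint 3 (Y + U = W) on D(Y)={2,3} D(U)={3,4,5,6} D(W)={1,2,4}: Y {2,3}->{}; U {3,4,5,6}->{}; W {1,2,4}->{} => REVISION
Total revisions = 2

Answer: 2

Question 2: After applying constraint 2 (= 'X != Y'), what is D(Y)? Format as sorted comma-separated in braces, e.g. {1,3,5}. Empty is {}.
Constraint 1 (Y < U) on D(Y)={2,3,6} D(U)={1,2,3,4,5,6}: Y {2,3,6}->{2,3}; U {1,2,3,4,5,6}->{3,4,5,6}
Constraint 2 (X != Y) on D(X)={1,2,3,4} D(Y)={2,3}: no change
So after constraint 2: D(Y) = {2,3}

Answer: {2,3}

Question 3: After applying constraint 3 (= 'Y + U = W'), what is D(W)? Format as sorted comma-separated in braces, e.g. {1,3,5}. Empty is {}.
Answer: {}

Derivation:
Constraint 1 (Y < U) on D(Y)={2,3,6} D(U)={1,2,3,4,5,6}: Y {2,3,6}->{2,3}; U {1,2,3,4,5,6}->{3,4,5,6}
Constraint 2 (X != Y) on D(X)={1,2,3,4} D(Y)={2,3}: no change
Constraint 3 (Y + U = W) on D(Y)={2,3} D(U)={3,4,5,6} D(W)={1,2,4}: Y {2,3}->{}; U {3,4,5,6}->{}; W {1,2,4}->{}
So after constraint 3: D(W) = {}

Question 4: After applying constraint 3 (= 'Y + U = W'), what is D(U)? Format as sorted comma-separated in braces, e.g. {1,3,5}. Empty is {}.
Constraint 1 (Y < U) on D(Y)={2,3,6} D(U)={1,2,3,4,5,6}: Y {2,3,6}->{2,3}; U {1,2,3,4,5,6}->{3,4,5,6}
Constraint 2 (X != Y) on D(X)={1,2,3,4} D(Y)={2,3}: no change
Constraint 3 (Y + U = W) on D(Y)={2,3} D(U)={3,4,5,6} D(W)={1,2,4}: Y {2,3}->{}; U {3,4,5,6}->{}; W {1,2,4}->{}
So after constraint 3: D(U) = {}

Answer: {}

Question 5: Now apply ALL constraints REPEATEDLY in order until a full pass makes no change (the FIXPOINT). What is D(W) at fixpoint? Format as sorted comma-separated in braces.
Answer: {}

Derivation:
pass 0 (initial): D(W)={1,2,4}
pass 1: U {1,2,3,4,5,6}->{}; W {1,2,4}->{}; Y {2,3,6}->{}
pass 2: X {1,2,3,4}->{}
pass 3: no change
Fixpoint after 3 passes: D(W) = {}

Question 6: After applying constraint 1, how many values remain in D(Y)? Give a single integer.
Constraint 1 (Y < U) on D(Y)={2,3,6} D(U)={1,2,3,4,5,6}: Y {2,3,6}->{2,3}; U {1,2,3,4,5,6}->{3,4,5,6}
So after constraint 1: D(Y)={2,3}, size = 2

Answer: 2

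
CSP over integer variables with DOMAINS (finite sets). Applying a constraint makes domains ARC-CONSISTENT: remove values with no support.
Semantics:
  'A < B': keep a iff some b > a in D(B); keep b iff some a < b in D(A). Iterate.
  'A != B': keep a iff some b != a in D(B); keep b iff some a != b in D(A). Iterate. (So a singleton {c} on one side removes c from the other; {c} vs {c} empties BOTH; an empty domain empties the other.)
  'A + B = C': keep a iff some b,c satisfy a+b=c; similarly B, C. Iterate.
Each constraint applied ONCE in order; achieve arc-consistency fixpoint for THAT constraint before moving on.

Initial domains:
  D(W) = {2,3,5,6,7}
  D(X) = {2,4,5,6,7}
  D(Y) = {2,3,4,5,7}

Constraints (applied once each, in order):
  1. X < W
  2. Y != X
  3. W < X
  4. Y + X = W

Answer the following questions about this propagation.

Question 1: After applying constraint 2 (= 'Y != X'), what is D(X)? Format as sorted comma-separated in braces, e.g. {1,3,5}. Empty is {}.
Answer: {2,4,5,6}

Derivation:
Constraint 1 (X < W) on D(X)={2,4,5,6,7} D(W)={2,3,5,6,7}: X {2,4,5,6,7}->{2,4,5,6}; W {2,3,5,6,7}->{3,5,6,7}
Constraint 2 (Y != X) on D(Y)={2,3,4,5,7} D(X)={2,4,5,6}: no change
So after constraint 2: D(X) = {2,4,5,6}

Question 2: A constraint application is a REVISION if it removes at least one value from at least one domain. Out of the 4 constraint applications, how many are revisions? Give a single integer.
Answer: 3

Derivation:
Constraint 1 (X < W) on D(X)={2,4,5,6,7} D(W)={2,3,5,6,7}: X {2,4,5,6,7}->{2,4,5,6}; W {2,3,5,6,7}->{3,5,6,7} => REVISION
Constraint 2 (Y != X) on D(Y)={2,3,4,5,7} D(X)={2,4,5,6}: no change => not a revision
Constraint 3 (W < X) on D(W)={3,5,6,7} D(X)={2,4,5,6}: W {3,5,6,7}->{3,5}; X {2,4,5,6}->{4,5,6} => REVISION
Constraint 4 (Y + X = W) on D(Y)={2,3,4,5,7} D(X)={4,5,6} D(W)={3,5}: Y {2,3,4,5,7}->{}; X {4,5,6}->{}; W {3,5}->{} => REVISION
Total revisions = 3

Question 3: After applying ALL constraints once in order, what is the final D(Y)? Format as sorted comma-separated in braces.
Answer: {}

Derivation:
Constraint 1 (X < W) on D(X)={2,4,5,6,7} D(W)={2,3,5,6,7}: X {2,4,5,6,7}->{2,4,5,6}; W {2,3,5,6,7}->{3,5,6,7}
Constraint 2 (Y != X) on D(Y)={2,3,4,5,7} D(X)={2,4,5,6}: no change
Constraint 3 (W < X) on D(W)={3,5,6,7} D(X)={2,4,5,6}: W {3,5,6,7}->{3,5}; X {2,4,5,6}->{4,5,6}
Constraint 4 (Y + X = W) on D(Y)={2,3,4,5,7} D(X)={4,5,6} D(W)={3,5}: Y {2,3,4,5,7}->{}; X {4,5,6}->{}; W {3,5}->{}
So after all 4 constraints: D(Y) = {}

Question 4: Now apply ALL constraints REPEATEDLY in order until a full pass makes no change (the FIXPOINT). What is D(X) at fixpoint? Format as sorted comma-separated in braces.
pass 0 (initial): D(X)={2,4,5,6,7}
pass 1: W {2,3,5,6,7}->{}; X {2,4,5,6,7}->{}; Y {2,3,4,5,7}->{}
pass 2: no change
Fixpoint after 2 passes: D(X) = {}

Answer: {}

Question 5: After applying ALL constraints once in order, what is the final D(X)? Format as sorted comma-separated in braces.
Answer: {}

Derivation:
Constraint 1 (X < W) on D(X)={2,4,5,6,7} D(W)={2,3,5,6,7}: X {2,4,5,6,7}->{2,4,5,6}; W {2,3,5,6,7}->{3,5,6,7}
Constraint 2 (Y != X) on D(Y)={2,3,4,5,7} D(X)={2,4,5,6}: no change
Constraint 3 (W < X) on D(W)={3,5,6,7} D(X)={2,4,5,6}: W {3,5,6,7}->{3,5}; X {2,4,5,6}->{4,5,6}
Constraint 4 (Y + X = W) on D(Y)={2,3,4,5,7} D(X)={4,5,6} D(W)={3,5}: Y {2,3,4,5,7}->{}; X {4,5,6}->{}; W {3,5}->{}
So after all 4 constraints: D(X) = {}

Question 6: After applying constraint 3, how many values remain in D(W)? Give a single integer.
Answer: 2

Derivation:
Constraint 1 (X < W) on D(X)={2,4,5,6,7} D(W)={2,3,5,6,7}: X {2,4,5,6,7}->{2,4,5,6}; W {2,3,5,6,7}->{3,5,6,7}
Constraint 2 (Y != X) on D(Y)={2,3,4,5,7} D(X)={2,4,5,6}: no change
Constraint 3 (W < X) on D(W)={3,5,6,7} D(X)={2,4,5,6}: W {3,5,6,7}->{3,5}; X {2,4,5,6}->{4,5,6}
So after constraint 3: D(W)={3,5}, size = 2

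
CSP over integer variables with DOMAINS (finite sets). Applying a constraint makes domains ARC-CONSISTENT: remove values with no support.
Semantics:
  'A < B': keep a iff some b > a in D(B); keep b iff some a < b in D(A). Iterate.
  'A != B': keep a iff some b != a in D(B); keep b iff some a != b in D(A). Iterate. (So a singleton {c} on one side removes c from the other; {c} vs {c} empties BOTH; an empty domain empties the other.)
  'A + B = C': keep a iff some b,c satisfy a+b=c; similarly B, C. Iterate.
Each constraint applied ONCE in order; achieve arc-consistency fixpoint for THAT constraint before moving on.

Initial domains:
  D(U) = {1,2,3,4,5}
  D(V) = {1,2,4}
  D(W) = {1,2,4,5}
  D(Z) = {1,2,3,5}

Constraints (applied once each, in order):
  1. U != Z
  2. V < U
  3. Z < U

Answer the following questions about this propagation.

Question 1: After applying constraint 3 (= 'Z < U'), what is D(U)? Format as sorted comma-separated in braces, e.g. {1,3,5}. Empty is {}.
Constraint 1 (U != Z) on D(U)={1,2,3,4,5} D(Z)={1,2,3,5}: no change
Constraint 2 (V < U) on D(V)={1,2,4} D(U)={1,2,3,4,5}: U {1,2,3,4,5}->{2,3,4,5}
Constraint 3 (Z < U) on D(Z)={1,2,3,5} D(U)={2,3,4,5}: Z {1,2,3,5}->{1,2,3}
So after constraint 3: D(U) = {2,3,4,5}

Answer: {2,3,4,5}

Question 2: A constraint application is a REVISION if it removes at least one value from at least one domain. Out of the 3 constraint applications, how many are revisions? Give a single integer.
Constraint 1 (U != Z) on D(U)={1,2,3,4,5} D(Z)={1,2,3,5}: no change => not a revision
Constraint 2 (V < U) on D(V)={1,2,4} D(U)={1,2,3,4,5}: U {1,2,3,4,5}->{2,3,4,5} => REVISION
Constraint 3 (Z < U) on D(Z)={1,2,3,5} D(U)={2,3,4,5}: Z {1,2,3,5}->{1,2,3} => REVISION
Total revisions = 2

Answer: 2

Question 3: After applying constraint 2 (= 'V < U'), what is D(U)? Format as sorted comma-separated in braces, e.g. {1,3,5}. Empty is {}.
Answer: {2,3,4,5}

Derivation:
Constraint 1 (U != Z) on D(U)={1,2,3,4,5} D(Z)={1,2,3,5}: no change
Constraint 2 (V < U) on D(V)={1,2,4} D(U)={1,2,3,4,5}: U {1,2,3,4,5}->{2,3,4,5}
So after constraint 2: D(U) = {2,3,4,5}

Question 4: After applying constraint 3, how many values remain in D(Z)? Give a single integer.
Constraint 1 (U != Z) on D(U)={1,2,3,4,5} D(Z)={1,2,3,5}: no change
Constraint 2 (V < U) on D(V)={1,2,4} D(U)={1,2,3,4,5}: U {1,2,3,4,5}->{2,3,4,5}
Constraint 3 (Z < U) on D(Z)={1,2,3,5} D(U)={2,3,4,5}: Z {1,2,3,5}->{1,2,3}
So after constraint 3: D(Z)={1,2,3}, size = 3

Answer: 3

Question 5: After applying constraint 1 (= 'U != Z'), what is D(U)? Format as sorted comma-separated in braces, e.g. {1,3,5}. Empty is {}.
Answer: {1,2,3,4,5}

Derivation:
Constraint 1 (U != Z) on D(U)={1,2,3,4,5} D(Z)={1,2,3,5}: no change
So after constraint 1: D(U) = {1,2,3,4,5}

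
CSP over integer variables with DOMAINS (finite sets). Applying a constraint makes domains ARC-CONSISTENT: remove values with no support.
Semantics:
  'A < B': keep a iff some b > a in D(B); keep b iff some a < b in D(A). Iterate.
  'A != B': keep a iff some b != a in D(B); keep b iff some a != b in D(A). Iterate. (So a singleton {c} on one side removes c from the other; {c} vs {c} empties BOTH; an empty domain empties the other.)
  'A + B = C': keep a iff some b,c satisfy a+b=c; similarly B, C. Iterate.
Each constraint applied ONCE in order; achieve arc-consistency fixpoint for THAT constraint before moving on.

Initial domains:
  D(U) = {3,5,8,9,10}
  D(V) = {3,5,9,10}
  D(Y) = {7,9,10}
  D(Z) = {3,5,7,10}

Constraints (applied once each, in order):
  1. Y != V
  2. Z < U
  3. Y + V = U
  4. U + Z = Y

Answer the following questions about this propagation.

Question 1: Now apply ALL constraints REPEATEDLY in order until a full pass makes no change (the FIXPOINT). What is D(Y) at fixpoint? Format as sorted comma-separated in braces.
pass 0 (initial): D(Y)={7,9,10}
pass 1: U {3,5,8,9,10}->{}; V {3,5,9,10}->{3}; Y {7,9,10}->{}; Z {3,5,7,10}->{}
pass 2: V {3}->{}
pass 3: no change
Fixpoint after 3 passes: D(Y) = {}

Answer: {}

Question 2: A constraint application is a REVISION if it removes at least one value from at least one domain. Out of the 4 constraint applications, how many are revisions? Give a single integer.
Constraint 1 (Y != V) on D(Y)={7,9,10} D(V)={3,5,9,10}: no change => not a revision
Constraint 2 (Z < U) on D(Z)={3,5,7,10} D(U)={3,5,8,9,10}: Z {3,5,7,10}->{3,5,7}; U {3,5,8,9,10}->{5,8,9,10} => REVISION
Constraint 3 (Y + V = U) on D(Y)={7,9,10} D(V)={3,5,9,10} D(U)={5,8,9,10}: Y {7,9,10}->{7}; V {3,5,9,10}->{3}; U {5,8,9,10}->{10} => REVISION
Constraint 4 (U + Z = Y) on D(U)={10} D(Z)={3,5,7} D(Y)={7}: U {10}->{}; Z {3,5,7}->{}; Y {7}->{} => REVISION
Total revisions = 3

Answer: 3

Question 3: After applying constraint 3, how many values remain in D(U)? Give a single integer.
Answer: 1

Derivation:
Constraint 1 (Y != V) on D(Y)={7,9,10} D(V)={3,5,9,10}: no change
Constraint 2 (Z < U) on D(Z)={3,5,7,10} D(U)={3,5,8,9,10}: Z {3,5,7,10}->{3,5,7}; U {3,5,8,9,10}->{5,8,9,10}
Constraint 3 (Y + V = U) on D(Y)={7,9,10} D(V)={3,5,9,10} D(U)={5,8,9,10}: Y {7,9,10}->{7}; V {3,5,9,10}->{3}; U {5,8,9,10}->{10}
So after constraint 3: D(U)={10}, size = 1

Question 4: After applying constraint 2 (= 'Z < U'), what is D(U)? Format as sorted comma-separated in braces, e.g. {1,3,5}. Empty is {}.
Constraint 1 (Y != V) on D(Y)={7,9,10} D(V)={3,5,9,10}: no change
Constraint 2 (Z < U) on D(Z)={3,5,7,10} D(U)={3,5,8,9,10}: Z {3,5,7,10}->{3,5,7}; U {3,5,8,9,10}->{5,8,9,10}
So after constraint 2: D(U) = {5,8,9,10}

Answer: {5,8,9,10}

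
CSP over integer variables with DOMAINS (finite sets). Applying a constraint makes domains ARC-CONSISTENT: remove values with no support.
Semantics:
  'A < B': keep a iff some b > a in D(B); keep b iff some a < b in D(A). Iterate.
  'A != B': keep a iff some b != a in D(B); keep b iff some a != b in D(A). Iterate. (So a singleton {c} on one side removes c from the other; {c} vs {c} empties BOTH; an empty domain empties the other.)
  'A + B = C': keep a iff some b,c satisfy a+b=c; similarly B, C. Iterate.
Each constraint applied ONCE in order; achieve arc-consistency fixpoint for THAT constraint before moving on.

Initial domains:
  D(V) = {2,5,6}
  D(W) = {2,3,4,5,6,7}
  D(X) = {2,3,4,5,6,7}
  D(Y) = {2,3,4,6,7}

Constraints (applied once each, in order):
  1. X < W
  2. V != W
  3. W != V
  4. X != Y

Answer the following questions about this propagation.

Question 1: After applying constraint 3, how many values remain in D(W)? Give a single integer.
Answer: 5

Derivation:
Constraint 1 (X < W) on D(X)={2,3,4,5,6,7} D(W)={2,3,4,5,6,7}: X {2,3,4,5,6,7}->{2,3,4,5,6}; W {2,3,4,5,6,7}->{3,4,5,6,7}
Constraint 2 (V != W) on D(V)={2,5,6} D(W)={3,4,5,6,7}: no change
Constraint 3 (W != V) on D(W)={3,4,5,6,7} D(V)={2,5,6}: no change
So after constraint 3: D(W)={3,4,5,6,7}, size = 5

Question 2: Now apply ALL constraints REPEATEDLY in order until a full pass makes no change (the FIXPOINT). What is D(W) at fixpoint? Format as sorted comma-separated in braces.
Answer: {3,4,5,6,7}

Derivation:
pass 0 (initial): D(W)={2,3,4,5,6,7}
pass 1: W {2,3,4,5,6,7}->{3,4,5,6,7}; X {2,3,4,5,6,7}->{2,3,4,5,6}
pass 2: no change
Fixpoint after 2 passes: D(W) = {3,4,5,6,7}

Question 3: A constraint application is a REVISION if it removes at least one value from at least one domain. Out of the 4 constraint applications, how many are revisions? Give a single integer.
Constraint 1 (X < W) on D(X)={2,3,4,5,6,7} D(W)={2,3,4,5,6,7}: X {2,3,4,5,6,7}->{2,3,4,5,6}; W {2,3,4,5,6,7}->{3,4,5,6,7} => REVISION
Constraint 2 (V != W) on D(V)={2,5,6} D(W)={3,4,5,6,7}: no change => not a revision
Constraint 3 (W != V) on D(W)={3,4,5,6,7} D(V)={2,5,6}: no change => not a revision
Constraint 4 (X != Y) on D(X)={2,3,4,5,6} D(Y)={2,3,4,6,7}: no change => not a revision
Total revisions = 1

Answer: 1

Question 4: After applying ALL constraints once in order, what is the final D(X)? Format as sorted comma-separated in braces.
Answer: {2,3,4,5,6}

Derivation:
Constraint 1 (X < W) on D(X)={2,3,4,5,6,7} D(W)={2,3,4,5,6,7}: X {2,3,4,5,6,7}->{2,3,4,5,6}; W {2,3,4,5,6,7}->{3,4,5,6,7}
Constraint 2 (V != W) on D(V)={2,5,6} D(W)={3,4,5,6,7}: no change
Constraint 3 (W != V) on D(W)={3,4,5,6,7} D(V)={2,5,6}: no change
Constraint 4 (X != Y) on D(X)={2,3,4,5,6} D(Y)={2,3,4,6,7}: no change
So after all 4 constraints: D(X) = {2,3,4,5,6}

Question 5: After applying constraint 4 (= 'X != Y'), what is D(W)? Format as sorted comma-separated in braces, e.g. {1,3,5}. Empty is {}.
Answer: {3,4,5,6,7}

Derivation:
Constraint 1 (X < W) on D(X)={2,3,4,5,6,7} D(W)={2,3,4,5,6,7}: X {2,3,4,5,6,7}->{2,3,4,5,6}; W {2,3,4,5,6,7}->{3,4,5,6,7}
Constraint 2 (V != W) on D(V)={2,5,6} D(W)={3,4,5,6,7}: no change
Constraint 3 (W != V) on D(W)={3,4,5,6,7} D(V)={2,5,6}: no change
Constraint 4 (X != Y) on D(X)={2,3,4,5,6} D(Y)={2,3,4,6,7}: no change
So after constraint 4: D(W) = {3,4,5,6,7}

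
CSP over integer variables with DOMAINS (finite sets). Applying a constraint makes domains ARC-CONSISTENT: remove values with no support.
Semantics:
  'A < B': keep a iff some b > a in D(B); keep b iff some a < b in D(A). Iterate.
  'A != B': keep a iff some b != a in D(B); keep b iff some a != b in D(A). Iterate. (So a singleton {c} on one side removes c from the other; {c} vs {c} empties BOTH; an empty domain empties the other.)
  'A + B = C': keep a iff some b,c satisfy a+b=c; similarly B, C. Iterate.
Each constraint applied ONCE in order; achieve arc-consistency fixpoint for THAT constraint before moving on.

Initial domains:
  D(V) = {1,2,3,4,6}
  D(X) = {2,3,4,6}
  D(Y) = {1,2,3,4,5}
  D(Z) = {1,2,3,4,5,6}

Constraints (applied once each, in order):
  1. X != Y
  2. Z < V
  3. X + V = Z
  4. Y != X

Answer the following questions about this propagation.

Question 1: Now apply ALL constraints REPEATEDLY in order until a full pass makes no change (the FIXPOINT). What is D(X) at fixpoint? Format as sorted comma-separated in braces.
pass 0 (initial): D(X)={2,3,4,6}
pass 1: V {1,2,3,4,6}->{2,3}; X {2,3,4,6}->{2,3}; Z {1,2,3,4,5,6}->{4,5}
pass 2: V {2,3}->{}; X {2,3}->{}; Y {1,2,3,4,5}->{}; Z {4,5}->{}
pass 3: no change
Fixpoint after 3 passes: D(X) = {}

Answer: {}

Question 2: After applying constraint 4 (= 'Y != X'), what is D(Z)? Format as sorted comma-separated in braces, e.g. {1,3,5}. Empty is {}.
Constraint 1 (X != Y) on D(X)={2,3,4,6} D(Y)={1,2,3,4,5}: no change
Constraint 2 (Z < V) on D(Z)={1,2,3,4,5,6} D(V)={1,2,3,4,6}: Z {1,2,3,4,5,6}->{1,2,3,4,5}; V {1,2,3,4,6}->{2,3,4,6}
Constraint 3 (X + V = Z) on D(X)={2,3,4,6} D(V)={2,3,4,6} D(Z)={1,2,3,4,5}: X {2,3,4,6}->{2,3}; V {2,3,4,6}->{2,3}; Z {1,2,3,4,5}->{4,5}
Constraint 4 (Y != X) on D(Y)={1,2,3,4,5} D(X)={2,3}: no change
So after constraint 4: D(Z) = {4,5}

Answer: {4,5}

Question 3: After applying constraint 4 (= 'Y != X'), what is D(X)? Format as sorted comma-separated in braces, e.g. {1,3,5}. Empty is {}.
Answer: {2,3}

Derivation:
Constraint 1 (X != Y) on D(X)={2,3,4,6} D(Y)={1,2,3,4,5}: no change
Constraint 2 (Z < V) on D(Z)={1,2,3,4,5,6} D(V)={1,2,3,4,6}: Z {1,2,3,4,5,6}->{1,2,3,4,5}; V {1,2,3,4,6}->{2,3,4,6}
Constraint 3 (X + V = Z) on D(X)={2,3,4,6} D(V)={2,3,4,6} D(Z)={1,2,3,4,5}: X {2,3,4,6}->{2,3}; V {2,3,4,6}->{2,3}; Z {1,2,3,4,5}->{4,5}
Constraint 4 (Y != X) on D(Y)={1,2,3,4,5} D(X)={2,3}: no change
So after constraint 4: D(X) = {2,3}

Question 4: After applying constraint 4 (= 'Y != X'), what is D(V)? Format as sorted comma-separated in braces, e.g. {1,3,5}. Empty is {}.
Constraint 1 (X != Y) on D(X)={2,3,4,6} D(Y)={1,2,3,4,5}: no change
Constraint 2 (Z < V) on D(Z)={1,2,3,4,5,6} D(V)={1,2,3,4,6}: Z {1,2,3,4,5,6}->{1,2,3,4,5}; V {1,2,3,4,6}->{2,3,4,6}
Constraint 3 (X + V = Z) on D(X)={2,3,4,6} D(V)={2,3,4,6} D(Z)={1,2,3,4,5}: X {2,3,4,6}->{2,3}; V {2,3,4,6}->{2,3}; Z {1,2,3,4,5}->{4,5}
Constraint 4 (Y != X) on D(Y)={1,2,3,4,5} D(X)={2,3}: no change
So after constraint 4: D(V) = {2,3}

Answer: {2,3}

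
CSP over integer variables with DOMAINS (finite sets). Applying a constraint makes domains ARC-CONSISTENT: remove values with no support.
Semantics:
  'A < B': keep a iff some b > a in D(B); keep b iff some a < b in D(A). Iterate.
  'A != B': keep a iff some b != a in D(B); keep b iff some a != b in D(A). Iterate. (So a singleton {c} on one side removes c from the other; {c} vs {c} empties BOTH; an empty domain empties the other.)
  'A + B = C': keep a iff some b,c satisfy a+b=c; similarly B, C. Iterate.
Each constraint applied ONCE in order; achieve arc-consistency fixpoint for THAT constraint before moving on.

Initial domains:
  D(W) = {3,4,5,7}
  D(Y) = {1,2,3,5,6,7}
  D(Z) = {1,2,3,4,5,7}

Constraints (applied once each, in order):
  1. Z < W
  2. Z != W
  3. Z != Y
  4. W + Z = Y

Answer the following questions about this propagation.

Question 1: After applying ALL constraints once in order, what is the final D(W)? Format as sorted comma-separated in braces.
Answer: {3,4,5}

Derivation:
Constraint 1 (Z < W) on D(Z)={1,2,3,4,5,7} D(W)={3,4,5,7}: Z {1,2,3,4,5,7}->{1,2,3,4,5}
Constraint 2 (Z != W) on D(Z)={1,2,3,4,5} D(W)={3,4,5,7}: no change
Constraint 3 (Z != Y) on D(Z)={1,2,3,4,5} D(Y)={1,2,3,5,6,7}: no change
Constraint 4 (W + Z = Y) on D(W)={3,4,5,7} D(Z)={1,2,3,4,5} D(Y)={1,2,3,5,6,7}: W {3,4,5,7}->{3,4,5}; Z {1,2,3,4,5}->{1,2,3,4}; Y {1,2,3,5,6,7}->{5,6,7}
So after all 4 constraints: D(W) = {3,4,5}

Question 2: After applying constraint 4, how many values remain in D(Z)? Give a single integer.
Answer: 4

Derivation:
Constraint 1 (Z < W) on D(Z)={1,2,3,4,5,7} D(W)={3,4,5,7}: Z {1,2,3,4,5,7}->{1,2,3,4,5}
Constraint 2 (Z != W) on D(Z)={1,2,3,4,5} D(W)={3,4,5,7}: no change
Constraint 3 (Z != Y) on D(Z)={1,2,3,4,5} D(Y)={1,2,3,5,6,7}: no change
Constraint 4 (W + Z = Y) on D(W)={3,4,5,7} D(Z)={1,2,3,4,5} D(Y)={1,2,3,5,6,7}: W {3,4,5,7}->{3,4,5}; Z {1,2,3,4,5}->{1,2,3,4}; Y {1,2,3,5,6,7}->{5,6,7}
So after constraint 4: D(Z)={1,2,3,4}, size = 4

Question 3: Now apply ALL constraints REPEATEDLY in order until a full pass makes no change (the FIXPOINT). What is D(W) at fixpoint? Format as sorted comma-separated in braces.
pass 0 (initial): D(W)={3,4,5,7}
pass 1: W {3,4,5,7}->{3,4,5}; Y {1,2,3,5,6,7}->{5,6,7}; Z {1,2,3,4,5,7}->{1,2,3,4}
pass 2: no change
Fixpoint after 2 passes: D(W) = {3,4,5}

Answer: {3,4,5}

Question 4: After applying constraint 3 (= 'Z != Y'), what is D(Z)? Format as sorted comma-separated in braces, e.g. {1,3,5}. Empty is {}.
Constraint 1 (Z < W) on D(Z)={1,2,3,4,5,7} D(W)={3,4,5,7}: Z {1,2,3,4,5,7}->{1,2,3,4,5}
Constraint 2 (Z != W) on D(Z)={1,2,3,4,5} D(W)={3,4,5,7}: no change
Constraint 3 (Z != Y) on D(Z)={1,2,3,4,5} D(Y)={1,2,3,5,6,7}: no change
So after constraint 3: D(Z) = {1,2,3,4,5}

Answer: {1,2,3,4,5}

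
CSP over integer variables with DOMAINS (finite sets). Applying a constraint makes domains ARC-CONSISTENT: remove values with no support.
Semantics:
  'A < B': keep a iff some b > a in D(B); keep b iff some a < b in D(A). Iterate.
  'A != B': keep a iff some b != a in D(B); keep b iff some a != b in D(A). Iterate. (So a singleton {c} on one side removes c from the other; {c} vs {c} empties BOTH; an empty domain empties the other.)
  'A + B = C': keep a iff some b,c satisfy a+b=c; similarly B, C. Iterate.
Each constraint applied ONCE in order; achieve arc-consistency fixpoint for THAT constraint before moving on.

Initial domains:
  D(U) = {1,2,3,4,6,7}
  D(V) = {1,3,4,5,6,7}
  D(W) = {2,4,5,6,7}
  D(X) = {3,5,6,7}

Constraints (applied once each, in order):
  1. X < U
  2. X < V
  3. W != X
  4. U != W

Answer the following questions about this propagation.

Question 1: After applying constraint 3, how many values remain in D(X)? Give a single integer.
Constraint 1 (X < U) on D(X)={3,5,6,7} D(U)={1,2,3,4,6,7}: X {3,5,6,7}->{3,5,6}; U {1,2,3,4,6,7}->{4,6,7}
Constraint 2 (X < V) on D(X)={3,5,6} D(V)={1,3,4,5,6,7}: V {1,3,4,5,6,7}->{4,5,6,7}
Constraint 3 (W != X) on D(W)={2,4,5,6,7} D(X)={3,5,6}: no change
So after constraint 3: D(X)={3,5,6}, size = 3

Answer: 3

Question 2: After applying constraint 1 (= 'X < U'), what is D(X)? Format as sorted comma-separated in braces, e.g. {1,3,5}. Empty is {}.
Answer: {3,5,6}

Derivation:
Constraint 1 (X < U) on D(X)={3,5,6,7} D(U)={1,2,3,4,6,7}: X {3,5,6,7}->{3,5,6}; U {1,2,3,4,6,7}->{4,6,7}
So after constraint 1: D(X) = {3,5,6}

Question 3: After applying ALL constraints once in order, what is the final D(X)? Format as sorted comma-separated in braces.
Constraint 1 (X < U) on D(X)={3,5,6,7} D(U)={1,2,3,4,6,7}: X {3,5,6,7}->{3,5,6}; U {1,2,3,4,6,7}->{4,6,7}
Constraint 2 (X < V) on D(X)={3,5,6} D(V)={1,3,4,5,6,7}: V {1,3,4,5,6,7}->{4,5,6,7}
Constraint 3 (W != X) on D(W)={2,4,5,6,7} D(X)={3,5,6}: no change
Constraint 4 (U != W) on D(U)={4,6,7} D(W)={2,4,5,6,7}: no change
So after all 4 constraints: D(X) = {3,5,6}

Answer: {3,5,6}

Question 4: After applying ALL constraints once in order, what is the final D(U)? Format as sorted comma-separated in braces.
Constraint 1 (X < U) on D(X)={3,5,6,7} D(U)={1,2,3,4,6,7}: X {3,5,6,7}->{3,5,6}; U {1,2,3,4,6,7}->{4,6,7}
Constraint 2 (X < V) on D(X)={3,5,6} D(V)={1,3,4,5,6,7}: V {1,3,4,5,6,7}->{4,5,6,7}
Constraint 3 (W != X) on D(W)={2,4,5,6,7} D(X)={3,5,6}: no change
Constraint 4 (U != W) on D(U)={4,6,7} D(W)={2,4,5,6,7}: no change
So after all 4 constraints: D(U) = {4,6,7}

Answer: {4,6,7}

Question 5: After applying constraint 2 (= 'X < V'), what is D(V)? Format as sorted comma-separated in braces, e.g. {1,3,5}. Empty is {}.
Answer: {4,5,6,7}

Derivation:
Constraint 1 (X < U) on D(X)={3,5,6,7} D(U)={1,2,3,4,6,7}: X {3,5,6,7}->{3,5,6}; U {1,2,3,4,6,7}->{4,6,7}
Constraint 2 (X < V) on D(X)={3,5,6} D(V)={1,3,4,5,6,7}: V {1,3,4,5,6,7}->{4,5,6,7}
So after constraint 2: D(V) = {4,5,6,7}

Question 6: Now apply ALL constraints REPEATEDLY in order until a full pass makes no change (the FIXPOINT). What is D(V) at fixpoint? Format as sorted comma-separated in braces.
pass 0 (initial): D(V)={1,3,4,5,6,7}
pass 1: U {1,2,3,4,6,7}->{4,6,7}; V {1,3,4,5,6,7}->{4,5,6,7}; X {3,5,6,7}->{3,5,6}
pass 2: no change
Fixpoint after 2 passes: D(V) = {4,5,6,7}

Answer: {4,5,6,7}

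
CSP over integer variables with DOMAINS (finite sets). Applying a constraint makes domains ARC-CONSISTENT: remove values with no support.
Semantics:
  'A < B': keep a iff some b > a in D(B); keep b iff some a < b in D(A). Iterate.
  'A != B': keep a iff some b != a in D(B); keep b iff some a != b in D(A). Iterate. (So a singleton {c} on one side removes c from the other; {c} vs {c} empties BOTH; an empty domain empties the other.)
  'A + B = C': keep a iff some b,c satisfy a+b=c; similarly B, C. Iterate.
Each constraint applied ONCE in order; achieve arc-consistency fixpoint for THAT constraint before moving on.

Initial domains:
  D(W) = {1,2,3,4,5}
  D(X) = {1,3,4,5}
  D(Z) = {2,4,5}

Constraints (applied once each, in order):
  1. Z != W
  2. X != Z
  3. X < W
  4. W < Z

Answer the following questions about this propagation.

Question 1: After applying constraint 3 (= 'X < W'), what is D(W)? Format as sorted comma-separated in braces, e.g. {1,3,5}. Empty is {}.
Answer: {2,3,4,5}

Derivation:
Constraint 1 (Z != W) on D(Z)={2,4,5} D(W)={1,2,3,4,5}: no change
Constraint 2 (X != Z) on D(X)={1,3,4,5} D(Z)={2,4,5}: no change
Constraint 3 (X < W) on D(X)={1,3,4,5} D(W)={1,2,3,4,5}: X {1,3,4,5}->{1,3,4}; W {1,2,3,4,5}->{2,3,4,5}
So after constraint 3: D(W) = {2,3,4,5}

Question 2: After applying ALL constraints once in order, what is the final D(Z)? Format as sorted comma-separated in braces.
Constraint 1 (Z != W) on D(Z)={2,4,5} D(W)={1,2,3,4,5}: no change
Constraint 2 (X != Z) on D(X)={1,3,4,5} D(Z)={2,4,5}: no change
Constraint 3 (X < W) on D(X)={1,3,4,5} D(W)={1,2,3,4,5}: X {1,3,4,5}->{1,3,4}; W {1,2,3,4,5}->{2,3,4,5}
Constraint 4 (W < Z) on D(W)={2,3,4,5} D(Z)={2,4,5}: W {2,3,4,5}->{2,3,4}; Z {2,4,5}->{4,5}
So after all 4 constraints: D(Z) = {4,5}

Answer: {4,5}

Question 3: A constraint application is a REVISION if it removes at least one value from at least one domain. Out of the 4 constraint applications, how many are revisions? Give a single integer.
Constraint 1 (Z != W) on D(Z)={2,4,5} D(W)={1,2,3,4,5}: no change => not a revision
Constraint 2 (X != Z) on D(X)={1,3,4,5} D(Z)={2,4,5}: no change => not a revision
Constraint 3 (X < W) on D(X)={1,3,4,5} D(W)={1,2,3,4,5}: X {1,3,4,5}->{1,3,4}; W {1,2,3,4,5}->{2,3,4,5} => REVISION
Constraint 4 (W < Z) on D(W)={2,3,4,5} D(Z)={2,4,5}: W {2,3,4,5}->{2,3,4}; Z {2,4,5}->{4,5} => REVISION
Total revisions = 2

Answer: 2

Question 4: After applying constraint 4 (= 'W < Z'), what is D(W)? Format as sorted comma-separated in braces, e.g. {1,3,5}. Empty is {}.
Constraint 1 (Z != W) on D(Z)={2,4,5} D(W)={1,2,3,4,5}: no change
Constraint 2 (X != Z) on D(X)={1,3,4,5} D(Z)={2,4,5}: no change
Constraint 3 (X < W) on D(X)={1,3,4,5} D(W)={1,2,3,4,5}: X {1,3,4,5}->{1,3,4}; W {1,2,3,4,5}->{2,3,4,5}
Constraint 4 (W < Z) on D(W)={2,3,4,5} D(Z)={2,4,5}: W {2,3,4,5}->{2,3,4}; Z {2,4,5}->{4,5}
So after constraint 4: D(W) = {2,3,4}

Answer: {2,3,4}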